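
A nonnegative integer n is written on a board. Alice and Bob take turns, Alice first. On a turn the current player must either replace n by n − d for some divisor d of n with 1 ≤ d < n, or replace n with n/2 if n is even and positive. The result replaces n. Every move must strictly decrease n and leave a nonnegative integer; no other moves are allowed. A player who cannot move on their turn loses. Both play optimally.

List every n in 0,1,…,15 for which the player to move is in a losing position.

Positions with no move are L. A position that does have a move is losing for the player to move precisely when every available move leads to a winning position for the opponent. Fill in the labels:
n=0: no move → L
n=1: no move → L
n=2: W (go to 1, an L position)
n=3: L (sole option 2(W) is W)
n=4: W (go to 3, an L position)
n=5: L (sole option 4(W) is W)
n=6: W (go to 3, an L position)
n=7: L (sole option 6(W) is W)
n=8: W (go to 7, an L position)
n=9: L (options 6(W), 8(W) are all W)
n=10: W (go to 5, an L position)
n=11: L (sole option 10(W) is W)
n=12: W (go to 9, an L position)
n=13: L (sole option 12(W) is W)
n=14: W (go to 7, an L position)
n=15: L (options 10(W), 12(W), 14(W) are all W)
The losing starting values of n are exactly the entries labelled L in this table (9 of them).

0, 1, 3, 5, 7, 9, 11, 13, 15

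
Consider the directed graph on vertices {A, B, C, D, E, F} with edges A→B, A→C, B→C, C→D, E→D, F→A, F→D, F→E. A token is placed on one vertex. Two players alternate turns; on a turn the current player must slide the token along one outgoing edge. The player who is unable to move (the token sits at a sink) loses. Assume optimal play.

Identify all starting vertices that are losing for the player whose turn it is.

Work bottom-up. With no move the player to move loses. Otherwise the position is W if at least one move leads to an L position for the opponent, and L if every move leads to a W.
Every edge goes from a vertex to one that appears earlier in the order D, C, B, E, A, F, so processing vertices in that order labels each vertex after all of its successors.
D: no outgoing edge → L
C: reaches L-position D → W
B: only reaches C(W), which is W → L
E: reaches L-position D → W
A: reaches L-position B → W
F: reaches L-position D → W
Reading off the rows marked L gives the requested list; there are 2 such vertices.

B, D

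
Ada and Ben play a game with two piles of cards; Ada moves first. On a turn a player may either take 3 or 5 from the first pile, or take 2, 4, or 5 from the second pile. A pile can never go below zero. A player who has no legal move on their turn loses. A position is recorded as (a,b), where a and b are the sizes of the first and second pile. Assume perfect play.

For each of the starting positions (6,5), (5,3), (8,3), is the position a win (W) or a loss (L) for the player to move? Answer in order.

Work bottom-up. With no move the player to move loses. Otherwise the position is W if at least one move leads to an L position for the opponent, and L if every move leads to a W.
No move ever increases a pile, so every position that can arise here has a ≤ 8 and b ≤ 5; it is enough to label the cells with 0 ≤ a ≤ 8 and 0 ≤ b ≤ 5.
Every move lowers a or b (never raises either), so fill the grid row by row in increasing a, and left to right within a row: each cell's successors are then already labelled.
      b=0  b=1  b=2  b=3  b=4  b=5
a=0:    L    L    W    W    W    W
a=1:    L    L    W    W    W    W
a=2:    L    L    W    W    W    W
a=3:    W    W    L    L    W    W
a=4:    W    W    L    L    W    W
a=5:    W    W    L    L    W    W
a=6:    W    W    W    W    L    L
a=7:    W    W    W    W    L    L
a=8:    L    L    W    W    W    W
Cells with no legal move (terminal, hence L): (0,0), (0,1), (1,0), (1,1), (2,0), (2,1).
The remaining L cells, each justified by listing all of its moves:
(3,2): →(0,2)(W), (3,0)(W) — all W, so L
(3,3): →(0,3)(W), (3,1)(W) — all W, so L
(4,2): →(1,2)(W), (4,0)(W) — all W, so L
(4,3): →(1,3)(W), (4,1)(W) — all W, so L
(5,2): →(2,2)(W), (0,2)(W), (5,0)(W) — all W, so L
(5,3): →(2,3)(W), (0,3)(W), (5,1)(W) — all W, so L
(6,4): →(3,4)(W), (1,4)(W), (6,2)(W), (6,0)(W) — all W, so L
(6,5): →(3,5)(W), (1,5)(W), (6,3)(W), (6,1)(W), (6,0)(W) — all W, so L
(7,4): →(4,4)(W), (2,4)(W), (7,2)(W), (7,0)(W) — all W, so L
(7,5): →(4,5)(W), (2,5)(W), (7,3)(W), (7,1)(W), (7,0)(W) — all W, so L
(8,0): →(5,0)(W), (3,0)(W) — all W, so L
(8,1): →(5,1)(W), (3,1)(W) — all W, so L
Every other cell has at least one move into one of the L cells above, so it is W.
(6,5): one of the L cells justified above, so L
(5,3): one of the L cells justified above, so L
(8,3): the move to (5,3) reaches an L cell, so W

(6,5): L, (5,3): L, (8,3): W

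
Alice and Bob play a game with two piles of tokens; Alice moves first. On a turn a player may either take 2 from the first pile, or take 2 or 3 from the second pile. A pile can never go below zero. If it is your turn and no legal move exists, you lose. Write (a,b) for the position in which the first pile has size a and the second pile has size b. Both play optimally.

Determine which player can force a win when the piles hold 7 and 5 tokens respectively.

Positions with no move are L. A position that does have a move is losing for the player to move precisely when every available move leads to a winning position for the opponent. Fill in the labels:
No move ever increases a pile, so every position that can arise here has a ≤ 7 and b ≤ 5; it is enough to label the cells with 0 ≤ a ≤ 7 and 0 ≤ b ≤ 5.
Every move lowers a or b (never raises either), so fill the grid row by row in increasing a, and left to right within a row: each cell's successors are then already labelled.
      b=0  b=1  b=2  b=3  b=4  b=5
a=0:    L    L    W    W    W    L
a=1:    L    L    W    W    W    L
a=2:    W    W    L    L    W    W
a=3:    W    W    L    L    W    W
a=4:    L    L    W    W    W    L
a=5:    L    L    W    W    W    L
a=6:    W    W    L    L    W    W
a=7:    W    W    L    L    W    W
Cells with no legal move (terminal, hence L): (0,0), (0,1), (1,0), (1,1).
The remaining L cells, each justified by listing all of its moves:
(0,5): only reaches (0,3)(W), (0,2)(W), all W → L
(1,5): only reaches (1,3)(W), (1,2)(W), all W → L
(2,2): only reaches (0,2)(W), (2,0)(W), all W → L
(2,3): only reaches (0,3)(W), (2,1)(W), (2,0)(W), all W → L
(3,2): only reaches (1,2)(W), (3,0)(W), all W → L
(3,3): only reaches (1,3)(W), (3,1)(W), (3,0)(W), all W → L
(4,0): only reaches (2,0)(W), which is W → L
(4,1): only reaches (2,1)(W), which is W → L
(4,5): only reaches (2,5)(W), (4,3)(W), (4,2)(W), all W → L
(5,0): only reaches (3,0)(W), which is W → L
(5,1): only reaches (3,1)(W), which is W → L
(5,5): only reaches (3,5)(W), (5,3)(W), (5,2)(W), all W → L
(6,2): only reaches (4,2)(W), (6,0)(W), all W → L
(6,3): only reaches (4,3)(W), (6,1)(W), (6,0)(W), all W → L
(7,2): only reaches (5,2)(W), (7,0)(W), all W → L
(7,3): only reaches (5,3)(W), (7,1)(W), (7,0)(W), all W → L
Every other cell has at least one move into one of the L cells above, so it is W.
From (7,5) Alice can move to (5,5), reaching an L position.

Alice wins.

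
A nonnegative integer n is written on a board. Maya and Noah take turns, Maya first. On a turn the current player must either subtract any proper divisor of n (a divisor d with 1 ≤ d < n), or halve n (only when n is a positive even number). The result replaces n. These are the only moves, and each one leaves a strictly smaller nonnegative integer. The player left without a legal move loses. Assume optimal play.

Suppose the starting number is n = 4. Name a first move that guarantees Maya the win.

Move to 3.

Compute win/loss labels from the base case upward. A position with no move is L. Any other position is W if it can reach an L in one move, else L.
n=0: no move → L
n=1: no move → L
n=2: reaches L-position 1 → W
n=3: only reaches 2(W), which is W → L
n=4: reaches L-position 3 → W
From 4, the L positions reachable in one move are: 3.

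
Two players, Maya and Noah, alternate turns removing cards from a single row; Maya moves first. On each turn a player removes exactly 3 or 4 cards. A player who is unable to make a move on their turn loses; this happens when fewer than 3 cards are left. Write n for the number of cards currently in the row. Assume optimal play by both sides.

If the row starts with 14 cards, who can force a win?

Noah wins.

Label each position W (a win for the player to move) or L (a loss). A position with no legal move is L; any other position is W exactly when some move reaches an L, and L when every move reaches a W.
n=0: no move → L
n=1: no move → L
n=2: no move → L
n=3: →0(L), so W
n=4: →1(L), so W
n=5: →2(L), so W
n=6: →2(L), so W
n=7: →4(W), 3(W) — all W, so L
n=8: →5(W), 4(W) — all W, so L
n=9: →6(W), 5(W) — all W, so L
n=10: →7(L), so W
n=11: →8(L), so W
n=12: →9(L), so W
n=13: →9(L), so W
n=14: →11(W), 10(W) — all W, so L
The starting position 14 is L: whatever Maya does, the opponent receives a W position.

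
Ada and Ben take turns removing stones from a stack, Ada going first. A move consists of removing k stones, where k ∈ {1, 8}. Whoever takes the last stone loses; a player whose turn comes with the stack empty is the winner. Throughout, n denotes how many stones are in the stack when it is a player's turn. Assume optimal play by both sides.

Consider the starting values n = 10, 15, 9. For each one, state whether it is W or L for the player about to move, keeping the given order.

Work bottom-up. With no move the player to move wins. Otherwise the position is W if at least one move leads to an L position for the opponent, and L if every move leads to a W.
n=0: no move; the opponent has just taken the last stone and therefore loses → W
n=1: the only move is to 0(W), a W ⇒ L
n=2: can move to 1, which is L ⇒ W
n=3: the only move is to 2(W), a W ⇒ L
n=4: can move to 3, which is L ⇒ W
n=5: the only move is to 4(W), a W ⇒ L
n=6: can move to 5, which is L ⇒ W
n=7: the only move is to 6(W), a W ⇒ L
n=8: can move to 7, which is L ⇒ W
n=9: can move to 1, which is L ⇒ W
n=10: moves to 9(W), 2(W); every one is W ⇒ L
n=11: can move to 10, which is L ⇒ W
n=12: moves to 11(W), 4(W); every one is W ⇒ L
n=13: can move to 12, which is L ⇒ W
n=14: moves to 13(W), 6(W); every one is W ⇒ L
n=15: can move to 14, which is L ⇒ W

10: L, 15: W, 9: W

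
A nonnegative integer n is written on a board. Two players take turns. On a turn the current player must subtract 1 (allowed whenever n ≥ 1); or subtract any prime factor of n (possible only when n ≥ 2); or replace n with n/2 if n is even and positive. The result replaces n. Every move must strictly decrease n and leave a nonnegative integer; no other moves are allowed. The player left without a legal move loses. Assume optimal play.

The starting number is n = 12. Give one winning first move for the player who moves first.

Label each position W (a win for the player to move) or L (a loss). A position with no legal move is L; any other position is W exactly when some move reaches an L, and L when every move reaches a W.
n=0: no move → L
n=1: →0(L), so W
n=2: →0(L), so W
n=3: →0(L), so W
n=4: →2(W), 3(W) — all W, so L
n=5: →0(L), so W
n=6: →4(L), so W
n=7: →0(L), so W
n=8: →4(L), so W
n=9: →6(W), 8(W) — all W, so L
n=10: →9(L), so W
n=11: →0(L), so W
n=12: →9(L), so W
From 12, the L positions reachable in one move are: 9.

Move to 9.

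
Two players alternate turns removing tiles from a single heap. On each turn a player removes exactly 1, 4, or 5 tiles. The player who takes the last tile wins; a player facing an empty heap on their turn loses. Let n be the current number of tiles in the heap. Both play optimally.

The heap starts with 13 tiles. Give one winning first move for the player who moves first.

Remove 5, leaving 8.

Positions with no move are L. A position that does have a move is losing for the player to move precisely when every available move leads to a winning position for the opponent. Fill in the labels:
n=0: no move → L
n=1: W (go to 0, an L position)
n=2: L (sole option 1(W) is W)
n=3: W (go to 2, an L position)
n=4: W (go to 0, an L position)
n=5: W (go to 0, an L position)
n=6: W (go to 2, an L position)
n=7: W (go to 2, an L position)
n=8: L (options 7(W), 4(W), 3(W) are all W)
n=9: W (go to 8, an L position)
n=10: L (options 9(W), 6(W), 5(W) are all W)
n=11: W (go to 10, an L position)
n=12: W (go to 8, an L position)
n=13: W (go to 8, an L position)
From 13, the L positions reachable in one move are: 8.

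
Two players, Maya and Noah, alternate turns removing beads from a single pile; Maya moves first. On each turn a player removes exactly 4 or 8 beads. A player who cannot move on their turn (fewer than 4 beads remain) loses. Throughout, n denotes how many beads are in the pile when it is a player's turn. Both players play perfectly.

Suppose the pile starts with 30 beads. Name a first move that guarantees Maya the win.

Remove 4, leaving 26.

Classify positions by backward induction: terminal positions (no move available) are L. From any other position, the mover wins iff some move reaches an L.
n=0: no move → L
n=1: no move → L
n=2: no move → L
n=3: no move → L
n=4: W (go to 0, an L position)
n=5: W (go to 1, an L position)
n=6: W (go to 2, an L position)
n=7: W (go to 3, an L position)
n=8: W (go to 0, an L position)
n=9: W (go to 1, an L position)
n=10: W (go to 2, an L position)
n=11: W (go to 3, an L position)
n=12: L (options 8(W), 4(W) are all W)
n=13: L (options 9(W), 5(W) are all W)
n=14: L (options 10(W), 6(W) are all W)
n=15: L (options 11(W), 7(W) are all W)
n=16: W (go to 12, an L position)
n=17: W (go to 13, an L position)
n=18: W (go to 14, an L position)
n=19: W (go to 15, an L position)
n=20: W (go to 12, an L position)
n=21: W (go to 13, an L position)
n=22: W (go to 14, an L position)
n=23: W (go to 15, an L position)
n=24: L (options 20(W), 16(W) are all W)
n=25: L (options 21(W), 17(W) are all W)
n=26: L (options 22(W), 18(W) are all W)
n=27: L (options 23(W), 19(W) are all W)
n=28: W (go to 24, an L position)
n=29: W (go to 25, an L position)
n=30: W (go to 26, an L position)
From 30, the L positions reachable in one move are: 26.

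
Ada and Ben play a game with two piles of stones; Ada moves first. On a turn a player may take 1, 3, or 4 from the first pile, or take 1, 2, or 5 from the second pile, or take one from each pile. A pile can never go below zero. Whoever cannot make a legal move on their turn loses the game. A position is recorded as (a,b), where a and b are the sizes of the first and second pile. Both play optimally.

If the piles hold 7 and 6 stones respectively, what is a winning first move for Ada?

Move to (6,5).

Work bottom-up. With no move the player to move loses. Otherwise the position is W if at least one move leads to an L position for the opponent, and L if every move leads to a W.
No move ever increases a pile, so every position that can arise here has a ≤ 7 and b ≤ 6; it is enough to label the cells with 0 ≤ a ≤ 7 and 0 ≤ b ≤ 6.
Every move lowers a or b (never raises either), so fill the grid row by row in increasing a, and left to right within a row: each cell's successors are then already labelled.
      b=0  b=1  b=2  b=3  b=4  b=5  b=6
a=0:    L    W    W    L    W    W    L
a=1:    W    W    L    W    W    L    W
a=2:    L    W    W    W    L    W    W
a=3:    W    W    L    W    W    W    W
a=4:    W    L    W    W    L    W    W
a=5:    W    W    W    L    W    W    L
a=6:    W    L    W    W    W    L    W
a=7:    L    W    W    L    W    W    W
Cells with no legal move (terminal, hence L): (0,0).
The remaining L cells, each justified by listing all of its moves:
(0,3): moves to (0,2)(W), (0,1)(W); every one is W ⇒ L
(0,6): moves to (0,5)(W), (0,4)(W), (0,1)(W); every one is W ⇒ L
(1,2): moves to (0,2)(W), (1,1)(W), (1,0)(W), (0,1)(W); every one is W ⇒ L
(1,5): moves to (0,5)(W), (1,4)(W), (1,3)(W), (1,0)(W), (0,4)(W); every one is W ⇒ L
(2,0): the only move is to (1,0)(W), a W ⇒ L
(2,4): moves to (1,4)(W), (2,3)(W), (2,2)(W), (1,3)(W); every one is W ⇒ L
(3,2): moves to (2,2)(W), (0,2)(W), (3,1)(W), (3,0)(W), (2,1)(W); every one is W ⇒ L
(4,1): moves to (3,1)(W), (1,1)(W), (0,1)(W), (4,0)(W), (3,0)(W); every one is W ⇒ L
(4,4): moves to (3,4)(W), (1,4)(W), (0,4)(W), (4,3)(W), (4,2)(W), (3,3)(W); every one is W ⇒ L
(5,3): moves to (4,3)(W), (2,3)(W), (1,3)(W), (5,2)(W), (5,1)(W), (4,2)(W); every one is W ⇒ L
(5,6): moves to (4,6)(W), (2,6)(W), (1,6)(W), (5,5)(W), (5,4)(W), (5,1)(W), (4,5)(W); every one is W ⇒ L
(6,1): moves to (5,1)(W), (3,1)(W), (2,1)(W), (6,0)(W), (5,0)(W); every one is W ⇒ L
(6,5): moves to (5,5)(W), (3,5)(W), (2,5)(W), (6,4)(W), (6,3)(W), (6,0)(W), (5,4)(W); every one is W ⇒ L
(7,0): moves to (6,0)(W), (4,0)(W), (3,0)(W); every one is W ⇒ L
(7,3): moves to (6,3)(W), (4,3)(W), (3,3)(W), (7,2)(W), (7,1)(W), (6,2)(W); every one is W ⇒ L
Every other cell has at least one move into one of the L cells above, so it is W.
From (7,6), the L positions reachable in one move are: (6,5).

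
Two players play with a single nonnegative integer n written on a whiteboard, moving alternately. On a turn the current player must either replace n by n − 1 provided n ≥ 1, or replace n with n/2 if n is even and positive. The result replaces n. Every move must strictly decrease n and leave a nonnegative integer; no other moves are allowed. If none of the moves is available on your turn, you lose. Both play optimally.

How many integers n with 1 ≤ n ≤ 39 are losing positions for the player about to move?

Label each position W (a win for the player to move) or L (a loss). A position with no legal move is L; any other position is W exactly when some move reaches an L, and L when every move reaches a W.
n=0: no move → L
n=1: can move to 0, which is L ⇒ W
n=2: the only move is to 1(W), a W ⇒ L
n=3: can move to 2, which is L ⇒ W
n=4: can move to 2, which is L ⇒ W
n=5: the only move is to 4(W), a W ⇒ L
n=6: can move to 5, which is L ⇒ W
n=7: the only move is to 6(W), a W ⇒ L
n=8: can move to 7, which is L ⇒ W
n=9: the only move is to 8(W), a W ⇒ L
n=10: can move to 5, which is L ⇒ W
n=11: the only move is to 10(W), a W ⇒ L
n=12: can move to 11, which is L ⇒ W
n=13: the only move is to 12(W), a W ⇒ L
n=14: can move to 7, which is L ⇒ W
n=15: the only move is to 14(W), a W ⇒ L
n=16: can move to 15, which is L ⇒ W
n=17: the only move is to 16(W), a W ⇒ L
n=18: can move to 9, which is L ⇒ W
n=19: the only move is to 18(W), a W ⇒ L
n=20: can move to 19, which is L ⇒ W
n=21: the only move is to 20(W), a W ⇒ L
n=22: can move to 11, which is L ⇒ W
n=23: the only move is to 22(W), a W ⇒ L
n=24: can move to 23, which is L ⇒ W
n=25: the only move is to 24(W), a W ⇒ L
n=26: can move to 13, which is L ⇒ W
n=27: the only move is to 26(W), a W ⇒ L
n=28: can move to 27, which is L ⇒ W
n=29: the only move is to 28(W), a W ⇒ L
n=30: can move to 15, which is L ⇒ W
n=31: the only move is to 30(W), a W ⇒ L
n=32: can move to 31, which is L ⇒ W
n=33: the only move is to 32(W), a W ⇒ L
n=34: can move to 17, which is L ⇒ W
n=35: the only move is to 34(W), a W ⇒ L
n=36: can move to 35, which is L ⇒ W
n=37: the only move is to 36(W), a W ⇒ L
n=38: can move to 19, which is L ⇒ W
n=39: the only move is to 38(W), a W ⇒ L
L entries with 1 ≤ n ≤ 39 (n=0 is outside the asked range and is not counted): n = 2, 5, 7, 9, 11, 13, 15, 17, 19, 21, 23, 25, 27, 29, 31, 33, 35, 37, 39; that makes 19.

19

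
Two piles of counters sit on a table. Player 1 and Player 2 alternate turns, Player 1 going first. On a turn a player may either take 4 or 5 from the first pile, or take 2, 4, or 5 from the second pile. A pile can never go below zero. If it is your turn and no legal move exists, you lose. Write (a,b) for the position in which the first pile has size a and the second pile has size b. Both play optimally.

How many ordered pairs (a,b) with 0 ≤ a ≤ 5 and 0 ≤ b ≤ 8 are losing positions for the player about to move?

20

Label each position W (a win for the player to move) or L (a loss). A position with no legal move is L; any other position is W exactly when some move reaches an L, and L when every move reaches a W.
Every move lowers a or b (never raises either), so fill the grid row by row in increasing a, and left to right within a row: each cell's successors are then already labelled.
      b=0  b=1  b=2  b=3  b=4  b=5  b=6  b=7  b=8
a=0:    L    L    W    W    W    W    W    L    L
a=1:    L    L    W    W    W    W    W    L    L
a=2:    L    L    W    W    W    W    W    L    L
a=3:    L    L    W    W    W    W    W    L    L
a=4:    W    W    L    L    W    W    W    W    W
a=5:    W    W    L    L    W    W    W    W    W
Cells with no legal move (terminal, hence L): (0,0), (0,1), (1,0), (1,1), (2,0), (2,1), (3,0), (3,1).
The remaining L cells, each justified by listing all of its moves:
(0,7): L (options (0,5)(W), (0,3)(W), (0,2)(W) are all W)
(0,8): L (options (0,6)(W), (0,4)(W), (0,3)(W) are all W)
(1,7): L (options (1,5)(W), (1,3)(W), (1,2)(W) are all W)
(1,8): L (options (1,6)(W), (1,4)(W), (1,3)(W) are all W)
(2,7): L (options (2,5)(W), (2,3)(W), (2,2)(W) are all W)
(2,8): L (options (2,6)(W), (2,4)(W), (2,3)(W) are all W)
(3,7): L (options (3,5)(W), (3,3)(W), (3,2)(W) are all W)
(3,8): L (options (3,6)(W), (3,4)(W), (3,3)(W) are all W)
(4,2): L (options (0,2)(W), (4,0)(W) are all W)
(4,3): L (options (0,3)(W), (4,1)(W) are all W)
(5,2): L (options (1,2)(W), (0,2)(W), (5,0)(W) are all W)
(5,3): L (options (1,3)(W), (0,3)(W), (5,1)(W) are all W)
Every other cell has at least one move into one of the L cells above, so it is W.
L cells per row: a=0: 4, a=1: 4, a=2: 4, a=3: 4, a=4: 2, a=5: 2; total 20.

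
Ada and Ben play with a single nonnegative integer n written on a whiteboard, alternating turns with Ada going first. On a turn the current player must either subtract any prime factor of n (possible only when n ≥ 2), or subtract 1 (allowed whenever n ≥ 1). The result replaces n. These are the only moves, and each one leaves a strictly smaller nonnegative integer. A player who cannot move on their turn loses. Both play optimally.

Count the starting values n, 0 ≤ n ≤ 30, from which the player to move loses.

8

Compute win/loss labels from the base case upward. A position with no move is L. Any other position is W if it can reach an L in one move, else L.
n=0: no move → L
n=1: reaches L-position 0 → W
n=2: reaches L-position 0 → W
n=3: reaches L-position 0 → W
n=4: only reaches 2(W), 3(W), all W → L
n=5: reaches L-position 0 → W
n=6: reaches L-position 4 → W
n=7: reaches L-position 0 → W
n=8: only reaches 6(W), 7(W), all W → L
n=9: reaches L-position 8 → W
n=10: reaches L-position 8 → W
n=11: reaches L-position 0 → W
n=12: only reaches 9(W), 10(W), 11(W), all W → L
n=13: reaches L-position 0 → W
n=14: reaches L-position 12 → W
n=15: reaches L-position 12 → W
n=16: only reaches 14(W), 15(W), all W → L
n=17: reaches L-position 0 → W
n=18: reaches L-position 16 → W
n=19: reaches L-position 0 → W
n=20: only reaches 15(W), 18(W), 19(W), all W → L
n=21: reaches L-position 20 → W
n=22: reaches L-position 20 → W
n=23: reaches L-position 0 → W
n=24: only reaches 21(W), 22(W), 23(W), all W → L
n=25: reaches L-position 20 → W
n=26: reaches L-position 24 → W
n=27: reaches L-position 24 → W
n=28: only reaches 21(W), 26(W), 27(W), all W → L
n=29: reaches L-position 0 → W
n=30: reaches L-position 28 → W
L entries with 0 ≤ n ≤ 30: n = 0, 4, 8, 12, 16, 20, 24, 28; that makes 8.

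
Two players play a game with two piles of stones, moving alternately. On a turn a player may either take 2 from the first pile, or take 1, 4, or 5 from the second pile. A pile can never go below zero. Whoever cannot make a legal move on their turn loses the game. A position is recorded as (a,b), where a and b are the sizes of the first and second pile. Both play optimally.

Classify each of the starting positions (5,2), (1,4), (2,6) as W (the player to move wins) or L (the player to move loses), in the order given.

(5,2): L, (1,4): W, (2,6): W

Classify positions by backward induction: terminal positions (no move available) are L. From any other position, the mover wins iff some move reaches an L.
No move ever increases a pile, so every position that can arise here has a ≤ 5 and b ≤ 6; it is enough to label the cells with 0 ≤ a ≤ 5 and 0 ≤ b ≤ 6.
Every move lowers a or b (never raises either), so fill the grid row by row in increasing a, and left to right within a row: each cell's successors are then already labelled.
      b=0  b=1  b=2  b=3  b=4  b=5  b=6
a=0:    L    W    L    W    W    W    W
a=1:    L    W    L    W    W    W    W
a=2:    W    L    W    L    W    W    W
a=3:    W    L    W    L    W    W    W
a=4:    L    W    L    W    W    W    W
a=5:    L    W    L    W    W    W    W
Cells with no legal move (terminal, hence L): (0,0), (1,0).
The remaining L cells, each justified by listing all of its moves:
(0,2): only reaches (0,1)(W), which is W → L
(1,2): only reaches (1,1)(W), which is W → L
(2,1): only reaches (0,1)(W), (2,0)(W), all W → L
(2,3): only reaches (0,3)(W), (2,2)(W), all W → L
(3,1): only reaches (1,1)(W), (3,0)(W), all W → L
(3,3): only reaches (1,3)(W), (3,2)(W), all W → L
(4,0): only reaches (2,0)(W), which is W → L
(4,2): only reaches (2,2)(W), (4,1)(W), all W → L
(5,0): only reaches (3,0)(W), which is W → L
(5,2): only reaches (3,2)(W), (5,1)(W), all W → L
Every other cell has at least one move into one of the L cells above, so it is W.
(5,2): one of the L cells justified above, so L
(1,4): the move to (1,0) reaches an L cell, so W
(2,6): the move to (2,1) reaches an L cell, so W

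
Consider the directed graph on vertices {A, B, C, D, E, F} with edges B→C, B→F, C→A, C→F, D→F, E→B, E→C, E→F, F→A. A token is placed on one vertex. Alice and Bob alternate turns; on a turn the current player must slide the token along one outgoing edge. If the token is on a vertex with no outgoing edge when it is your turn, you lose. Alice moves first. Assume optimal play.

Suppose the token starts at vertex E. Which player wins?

Work bottom-up. With no move the player to move loses. Otherwise the position is W if at least one move leads to an L position for the opponent, and L if every move leads to a W.
Every edge goes from a vertex to one that appears earlier in the order A, F, D, C, B, E, so processing vertices in that order labels each vertex after all of its successors.
A: no outgoing edge → L
F: can move to A, which is L ⇒ W
D: the only move is to F(W), a W ⇒ L
C: can move to A, which is L ⇒ W
B: moves to C(W), F(W); every one is W ⇒ L
E: can move to B, which is L ⇒ W
From E Alice can move to B, reaching an L position.

Alice wins.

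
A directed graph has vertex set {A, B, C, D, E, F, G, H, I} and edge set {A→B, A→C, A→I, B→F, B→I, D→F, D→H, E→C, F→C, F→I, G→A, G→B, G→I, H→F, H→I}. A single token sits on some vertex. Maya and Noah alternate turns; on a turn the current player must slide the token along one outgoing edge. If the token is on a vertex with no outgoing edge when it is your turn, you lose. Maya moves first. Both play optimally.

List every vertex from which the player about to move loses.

Classify positions by backward induction: terminal positions (no move available) are L. From any other position, the mover wins iff some move reaches an L.
Every edge goes from a vertex to one that appears earlier in the order C, I, F, B, E, H, A, G, D, so processing vertices in that order labels each vertex after all of its successors.
C: no outgoing edge → L
I: no outgoing edge → L
F: can move to I, which is L ⇒ W
B: can move to I, which is L ⇒ W
E: can move to C, which is L ⇒ W
H: can move to I, which is L ⇒ W
A: can move to I, which is L ⇒ W
G: can move to I, which is L ⇒ W
D: moves to H(W), F(W); every one is W ⇒ L
Reading off the rows marked L gives the requested list; there are 3 such vertices.

C, D, I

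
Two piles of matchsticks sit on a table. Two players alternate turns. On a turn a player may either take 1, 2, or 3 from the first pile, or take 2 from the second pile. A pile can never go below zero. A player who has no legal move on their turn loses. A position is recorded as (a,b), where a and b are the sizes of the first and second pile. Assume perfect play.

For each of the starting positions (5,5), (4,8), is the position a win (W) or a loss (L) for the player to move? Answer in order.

Classify positions by backward induction: terminal positions (no move available) are L. From any other position, the mover wins iff some move reaches an L.
No move ever increases a pile, so every position that can arise here has a ≤ 5 and b ≤ 8; it is enough to label the cells with 0 ≤ a ≤ 5 and 0 ≤ b ≤ 8.
Every move lowers a or b (never raises either), so fill the grid row by row in increasing a, and left to right within a row: each cell's successors are then already labelled.
      b=0  b=1  b=2  b=3  b=4  b=5  b=6  b=7  b=8
a=0:    L    L    W    W    L    L    W    W    L
a=1:    W    W    L    L    W    W    L    L    W
a=2:    W    W    W    W    W    W    W    W    W
a=3:    W    W    W    W    W    W    W    W    W
a=4:    L    L    W    W    L    L    W    W    L
a=5:    W    W    L    L    W    W    L    L    W
Cells with no legal move (terminal, hence L): (0,0), (0,1).
The remaining L cells, each justified by listing all of its moves:
(0,4): the only move is to (0,2)(W), a W ⇒ L
(0,5): the only move is to (0,3)(W), a W ⇒ L
(0,8): the only move is to (0,6)(W), a W ⇒ L
(1,2): moves to (0,2)(W), (1,0)(W); every one is W ⇒ L
(1,3): moves to (0,3)(W), (1,1)(W); every one is W ⇒ L
(1,6): moves to (0,6)(W), (1,4)(W); every one is W ⇒ L
(1,7): moves to (0,7)(W), (1,5)(W); every one is W ⇒ L
(4,0): moves to (3,0)(W), (2,0)(W), (1,0)(W); every one is W ⇒ L
(4,1): moves to (3,1)(W), (2,1)(W), (1,1)(W); every one is W ⇒ L
(4,4): moves to (3,4)(W), (2,4)(W), (1,4)(W), (4,2)(W); every one is W ⇒ L
(4,5): moves to (3,5)(W), (2,5)(W), (1,5)(W), (4,3)(W); every one is W ⇒ L
(4,8): moves to (3,8)(W), (2,8)(W), (1,8)(W), (4,6)(W); every one is W ⇒ L
(5,2): moves to (4,2)(W), (3,2)(W), (2,2)(W), (5,0)(W); every one is W ⇒ L
(5,3): moves to (4,3)(W), (3,3)(W), (2,3)(W), (5,1)(W); every one is W ⇒ L
(5,6): moves to (4,6)(W), (3,6)(W), (2,6)(W), (5,4)(W); every one is W ⇒ L
(5,7): moves to (4,7)(W), (3,7)(W), (2,7)(W), (5,5)(W); every one is W ⇒ L
Every other cell has at least one move into one of the L cells above, so it is W.
(5,5): the move to (4,5) reaches an L cell, so W
(4,8): one of the L cells justified above, so L

(5,5): W, (4,8): L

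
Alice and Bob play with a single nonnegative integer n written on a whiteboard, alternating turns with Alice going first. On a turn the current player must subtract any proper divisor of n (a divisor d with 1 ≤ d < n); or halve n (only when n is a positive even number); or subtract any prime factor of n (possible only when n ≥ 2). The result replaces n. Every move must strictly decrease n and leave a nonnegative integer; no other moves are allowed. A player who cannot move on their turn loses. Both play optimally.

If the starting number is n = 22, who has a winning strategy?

Use the standard recursion: the mover loses at a terminal position; elsewhere, the mover wins exactly when some move hands the opponent an L position.
n=0: no move → L
n=1: no move → L
n=2: W (go to 0, an L position)
n=3: W (go to 0, an L position)
n=4: L (options 2(W), 3(W) are all W)
n=5: W (go to 0, an L position)
n=6: W (go to 4, an L position)
n=7: W (go to 0, an L position)
n=8: W (go to 4, an L position)
n=9: L (options 6(W), 8(W) are all W)
n=10: W (go to 9, an L position)
n=11: W (go to 0, an L position)
n=12: W (go to 9, an L position)
n=13: W (go to 0, an L position)
n=14: L (options 7(W), 12(W), 13(W) are all W)
n=15: W (go to 14, an L position)
n=16: W (go to 14, an L position)
n=17: W (go to 0, an L position)
n=18: W (go to 9, an L position)
n=19: W (go to 0, an L position)
n=20: L (options 10(W), 15(W), 16(W), 18(W), 19(W) are all W)
n=21: W (go to 14, an L position)
n=22: W (go to 20, an L position)
From 22 Alice can move to 20, reaching an L position.

Alice wins.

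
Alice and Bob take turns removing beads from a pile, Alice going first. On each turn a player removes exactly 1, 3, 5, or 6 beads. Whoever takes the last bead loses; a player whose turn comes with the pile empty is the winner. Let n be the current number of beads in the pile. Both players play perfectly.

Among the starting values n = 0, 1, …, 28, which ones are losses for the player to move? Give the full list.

Build the W/L table. Terminal = W. A non-terminal position is W if it has a move to some L; otherwise it is L.
n=0: no move; the opponent has just taken the last bead and therefore loses → W
n=1: the only move is to 0(W), a W ⇒ L
n=2: can move to 1, which is L ⇒ W
n=3: moves to 2(W), 0(W); every one is W ⇒ L
n=4: can move to 3, which is L ⇒ W
n=5: moves to 4(W), 2(W), 0(W); every one is W ⇒ L
n=6: can move to 5, which is L ⇒ W
n=7: can move to 1, which is L ⇒ W
n=8: can move to 5, which is L ⇒ W
n=9: can move to 3, which is L ⇒ W
n=10: can move to 5, which is L ⇒ W
n=11: can move to 5, which is L ⇒ W
n=12: moves to 11(W), 9(W), 7(W), 6(W); every one is W ⇒ L
n=13: can move to 12, which is L ⇒ W
n=14: moves to 13(W), 11(W), 9(W), 8(W); every one is W ⇒ L
n=15: can move to 14, which is L ⇒ W
n=16: moves to 15(W), 13(W), 11(W), 10(W); every one is W ⇒ L
n=17: can move to 16, which is L ⇒ W
n=18: can move to 12, which is L ⇒ W
n=19: can move to 16, which is L ⇒ W
n=20: can move to 14, which is L ⇒ W
n=21: can move to 16, which is L ⇒ W
n=22: can move to 16, which is L ⇒ W
n=23: moves to 22(W), 20(W), 18(W), 17(W); every one is W ⇒ L
n=24: can move to 23, which is L ⇒ W
n=25: moves to 24(W), 22(W), 20(W), 19(W); every one is W ⇒ L
n=26: can move to 25, which is L ⇒ W
n=27: moves to 26(W), 24(W), 22(W), 21(W); every one is W ⇒ L
n=28: can move to 27, which is L ⇒ W
The losing starting values of n are exactly the entries labelled L in this table (9 of them).

1, 3, 5, 12, 14, 16, 23, 25, 27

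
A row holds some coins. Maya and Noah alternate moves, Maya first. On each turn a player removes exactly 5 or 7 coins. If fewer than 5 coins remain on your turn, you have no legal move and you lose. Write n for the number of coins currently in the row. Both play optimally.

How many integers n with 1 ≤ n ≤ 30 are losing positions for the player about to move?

Label each position W (a win for the player to move) or L (a loss). A position with no legal move is L; any other position is W exactly when some move reaches an L, and L when every move reaches a W.
n=0: no move → L
n=1: no move → L
n=2: no move → L
n=3: no move → L
n=4: no move → L
n=5: can move to 0, which is L ⇒ W
n=6: can move to 1, which is L ⇒ W
n=7: can move to 2, which is L ⇒ W
n=8: can move to 3, which is L ⇒ W
n=9: can move to 4, which is L ⇒ W
n=10: can move to 3, which is L ⇒ W
n=11: can move to 4, which is L ⇒ W
n=12: moves to 7(W), 5(W); every one is W ⇒ L
n=13: moves to 8(W), 6(W); every one is W ⇒ L
n=14: moves to 9(W), 7(W); every one is W ⇒ L
n=15: moves to 10(W), 8(W); every one is W ⇒ L
n=16: moves to 11(W), 9(W); every one is W ⇒ L
n=17: can move to 12, which is L ⇒ W
n=18: can move to 13, which is L ⇒ W
n=19: can move to 14, which is L ⇒ W
n=20: can move to 15, which is L ⇒ W
n=21: can move to 16, which is L ⇒ W
n=22: can move to 15, which is L ⇒ W
n=23: can move to 16, which is L ⇒ W
n=24: moves to 19(W), 17(W); every one is W ⇒ L
n=25: moves to 20(W), 18(W); every one is W ⇒ L
n=26: moves to 21(W), 19(W); every one is W ⇒ L
n=27: moves to 22(W), 20(W); every one is W ⇒ L
n=28: moves to 23(W), 21(W); every one is W ⇒ L
n=29: can move to 24, which is L ⇒ W
n=30: can move to 25, which is L ⇒ W
L entries with 1 ≤ n ≤ 30 (n=0 is outside the asked range and is not counted): n = 1, 2, 3, 4, 12, 13, 14, 15, 16, 24, 25, 26, 27, 28; that makes 14.

14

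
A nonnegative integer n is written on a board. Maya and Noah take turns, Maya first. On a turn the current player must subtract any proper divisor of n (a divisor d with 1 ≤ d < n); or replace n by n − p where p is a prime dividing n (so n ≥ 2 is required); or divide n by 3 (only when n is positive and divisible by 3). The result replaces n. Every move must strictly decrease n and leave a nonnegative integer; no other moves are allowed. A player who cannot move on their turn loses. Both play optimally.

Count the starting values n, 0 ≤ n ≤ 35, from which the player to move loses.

Compute win/loss labels from the base case upward. A position with no move is L. Any other position is W if it can reach an L in one move, else L.
n=0: no move → L
n=1: no move → L
n=2: W (go to 0, an L position)
n=3: W (go to 0, an L position)
n=4: L (options 2(W), 3(W) are all W)
n=5: W (go to 0, an L position)
n=6: W (go to 4, an L position)
n=7: W (go to 0, an L position)
n=8: W (go to 4, an L position)
n=9: L (options 3(W), 6(W), 8(W) are all W)
n=10: W (go to 9, an L position)
n=11: W (go to 0, an L position)
n=12: W (go to 4, an L position)
n=13: W (go to 0, an L position)
n=14: L (options 7(W), 12(W), 13(W) are all W)
n=15: W (go to 14, an L position)
n=16: W (go to 14, an L position)
n=17: W (go to 0, an L position)
n=18: W (go to 9, an L position)
n=19: W (go to 0, an L position)
n=20: L (options 10(W), 15(W), 16(W), 18(W), 19(W) are all W)
n=21: W (go to 14, an L position)
n=22: W (go to 20, an L position)
n=23: W (go to 0, an L position)
n=24: W (go to 20, an L position)
n=25: W (go to 20, an L position)
n=26: L (options 13(W), 24(W), 25(W) are all W)
n=27: W (go to 9, an L position)
n=28: W (go to 14, an L position)
n=29: W (go to 0, an L position)
n=30: W (go to 20, an L position)
n=31: W (go to 0, an L position)
n=32: L (options 16(W), 24(W), 28(W), 30(W), 31(W) are all W)
n=33: W (go to 32, an L position)
n=34: W (go to 32, an L position)
n=35: L (options 28(W), 30(W), 34(W) are all W)
L entries with 0 ≤ n ≤ 35: n = 0, 1, 4, 9, 14, 20, 26, 32, 35; that makes 9.

9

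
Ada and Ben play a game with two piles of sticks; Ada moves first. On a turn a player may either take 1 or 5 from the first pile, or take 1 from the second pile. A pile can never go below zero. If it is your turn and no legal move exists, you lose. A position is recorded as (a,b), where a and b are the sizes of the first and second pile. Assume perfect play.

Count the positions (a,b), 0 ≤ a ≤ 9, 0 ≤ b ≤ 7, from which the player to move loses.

40

Build the W/L table. Terminal = L. A non-terminal position is W if it has a move to some L; otherwise it is L.
Every move lowers a or b (never raises either), so fill the grid row by row in increasing a, and left to right within a row: each cell's successors are then already labelled.
      b=0  b=1  b=2  b=3  b=4  b=5  b=6  b=7
a=0:    L    W    L    W    L    W    L    W
a=1:    W    L    W    L    W    L    W    L
a=2:    L    W    L    W    L    W    L    W
a=3:    W    L    W    L    W    L    W    L
a=4:    L    W    L    W    L    W    L    W
a=5:    W    L    W    L    W    L    W    L
a=6:    L    W    L    W    L    W    L    W
a=7:    W    L    W    L    W    L    W    L
a=8:    L    W    L    W    L    W    L    W
a=9:    W    L    W    L    W    L    W    L
Cells with no legal move (terminal, hence L): (0,0).
The remaining L cells, each justified by listing all of its moves:
(0,2): the only move is to (0,1)(W), a W ⇒ L
(0,4): the only move is to (0,3)(W), a W ⇒ L
(0,6): the only move is to (0,5)(W), a W ⇒ L
(1,1): moves to (0,1)(W), (1,0)(W); every one is W ⇒ L
(1,3): moves to (0,3)(W), (1,2)(W); every one is W ⇒ L
(1,5): moves to (0,5)(W), (1,4)(W); every one is W ⇒ L
(1,7): moves to (0,7)(W), (1,6)(W); every one is W ⇒ L
(2,0): the only move is to (1,0)(W), a W ⇒ L
(2,2): moves to (1,2)(W), (2,1)(W); every one is W ⇒ L
(2,4): moves to (1,4)(W), (2,3)(W); every one is W ⇒ L
(2,6): moves to (1,6)(W), (2,5)(W); every one is W ⇒ L
(3,1): moves to (2,1)(W), (3,0)(W); every one is W ⇒ L
(3,3): moves to (2,3)(W), (3,2)(W); every one is W ⇒ L
(3,5): moves to (2,5)(W), (3,4)(W); every one is W ⇒ L
(3,7): moves to (2,7)(W), (3,6)(W); every one is W ⇒ L
(4,0): the only move is to (3,0)(W), a W ⇒ L
(4,2): moves to (3,2)(W), (4,1)(W); every one is W ⇒ L
(4,4): moves to (3,4)(W), (4,3)(W); every one is W ⇒ L
(4,6): moves to (3,6)(W), (4,5)(W); every one is W ⇒ L
(5,1): moves to (4,1)(W), (0,1)(W), (5,0)(W); every one is W ⇒ L
(5,3): moves to (4,3)(W), (0,3)(W), (5,2)(W); every one is W ⇒ L
(5,5): moves to (4,5)(W), (0,5)(W), (5,4)(W); every one is W ⇒ L
(5,7): moves to (4,7)(W), (0,7)(W), (5,6)(W); every one is W ⇒ L
(6,0): moves to (5,0)(W), (1,0)(W); every one is W ⇒ L
(6,2): moves to (5,2)(W), (1,2)(W), (6,1)(W); every one is W ⇒ L
(6,4): moves to (5,4)(W), (1,4)(W), (6,3)(W); every one is W ⇒ L
(6,6): moves to (5,6)(W), (1,6)(W), (6,5)(W); every one is W ⇒ L
(7,1): moves to (6,1)(W), (2,1)(W), (7,0)(W); every one is W ⇒ L
(7,3): moves to (6,3)(W), (2,3)(W), (7,2)(W); every one is W ⇒ L
(7,5): moves to (6,5)(W), (2,5)(W), (7,4)(W); every one is W ⇒ L
(7,7): moves to (6,7)(W), (2,7)(W), (7,6)(W); every one is W ⇒ L
(8,0): moves to (7,0)(W), (3,0)(W); every one is W ⇒ L
(8,2): moves to (7,2)(W), (3,2)(W), (8,1)(W); every one is W ⇒ L
(8,4): moves to (7,4)(W), (3,4)(W), (8,3)(W); every one is W ⇒ L
(8,6): moves to (7,6)(W), (3,6)(W), (8,5)(W); every one is W ⇒ L
(9,1): moves to (8,1)(W), (4,1)(W), (9,0)(W); every one is W ⇒ L
(9,3): moves to (8,3)(W), (4,3)(W), (9,2)(W); every one is W ⇒ L
(9,5): moves to (8,5)(W), (4,5)(W), (9,4)(W); every one is W ⇒ L
(9,7): moves to (8,7)(W), (4,7)(W), (9,6)(W); every one is W ⇒ L
Every other cell has at least one move into one of the L cells above, so it is W.
L cells per row: a=0: 4, a=1: 4, a=2: 4, a=3: 4, a=4: 4, a=5: 4, a=6: 4, a=7: 4, a=8: 4, a=9: 4; total 40.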